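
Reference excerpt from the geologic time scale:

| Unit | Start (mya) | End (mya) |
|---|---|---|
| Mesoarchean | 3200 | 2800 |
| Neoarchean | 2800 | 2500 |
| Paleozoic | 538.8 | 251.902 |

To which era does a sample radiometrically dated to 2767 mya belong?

Neoarchean

2767 Ma lies between 2800 and 2500 Ma, so it falls in the Neoarchean.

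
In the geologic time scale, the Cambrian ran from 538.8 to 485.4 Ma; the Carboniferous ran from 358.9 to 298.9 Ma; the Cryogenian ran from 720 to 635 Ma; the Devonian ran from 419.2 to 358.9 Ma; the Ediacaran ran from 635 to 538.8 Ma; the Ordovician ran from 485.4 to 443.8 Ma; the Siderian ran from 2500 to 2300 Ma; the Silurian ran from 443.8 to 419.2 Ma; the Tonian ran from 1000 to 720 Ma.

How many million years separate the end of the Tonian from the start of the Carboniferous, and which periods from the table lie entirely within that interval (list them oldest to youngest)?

361.1 million years; Cryogenian, Ediacaran, Cambrian, Ordovician, Silurian, Devonian

End of Tonian = 720 Ma; start of Carboniferous = 358.9 Ma.
Gap = 720 − 358.9 = 361.1 Myr.
Periods wholly inside 720–358.9 Ma: Cryogenian (720–635), Ediacaran (635–538.8), Cambrian (538.8–485.4), Ordovician (485.4–443.8), Silurian (443.8–419.2), Devonian (419.2–358.9).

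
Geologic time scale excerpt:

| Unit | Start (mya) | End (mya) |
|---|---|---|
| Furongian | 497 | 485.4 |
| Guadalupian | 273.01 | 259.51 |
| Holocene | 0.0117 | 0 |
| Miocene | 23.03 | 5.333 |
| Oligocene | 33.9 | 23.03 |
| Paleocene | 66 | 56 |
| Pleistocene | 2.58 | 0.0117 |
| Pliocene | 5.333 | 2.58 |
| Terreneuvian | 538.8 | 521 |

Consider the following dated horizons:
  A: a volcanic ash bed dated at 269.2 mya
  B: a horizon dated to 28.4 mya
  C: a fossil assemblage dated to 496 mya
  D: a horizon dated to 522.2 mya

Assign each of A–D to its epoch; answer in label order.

A — Guadalupian; B — Oligocene; C — Furongian; D — Terreneuvian

Match each age against the start–end ranges in the excerpt: A = 269.2 Ma → Guadalupian (273.01–259.51); B = 28.4 Ma → Oligocene (33.9–23.03); C = 496 Ma → Furongian (497–485.4); D = 522.2 Ma → Terreneuvian (538.8–521).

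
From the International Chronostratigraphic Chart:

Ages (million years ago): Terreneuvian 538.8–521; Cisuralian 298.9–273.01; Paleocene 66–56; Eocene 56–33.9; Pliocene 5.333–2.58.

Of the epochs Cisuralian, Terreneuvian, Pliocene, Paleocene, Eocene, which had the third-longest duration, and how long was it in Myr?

Start − end for each: Cisuralian 298.9 − 273.01 = 25.89; Terreneuvian 538.8 − 521 = 17.8; Pliocene 5.333 − 2.58 = 2.753; Paleocene 66 − 56 = 10; Eocene 56 − 33.9 = 22.1.
Ranking these from longest: Cisuralian > Eocene > Terreneuvian > Paleocene > Pliocene.
Position 3 in that ranking is Terreneuvian, which lasted 17.8 Myr.

Terreneuvian, 17.8 million years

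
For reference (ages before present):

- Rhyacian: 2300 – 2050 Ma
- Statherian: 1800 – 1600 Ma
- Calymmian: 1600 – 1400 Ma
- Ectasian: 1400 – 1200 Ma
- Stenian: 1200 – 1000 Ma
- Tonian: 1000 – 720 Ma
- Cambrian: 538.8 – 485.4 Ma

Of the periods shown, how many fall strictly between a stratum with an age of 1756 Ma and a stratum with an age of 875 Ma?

3

The older date is 1756 Ma and the younger is 875 Ma.
Periods with start < 1756 and end > 875 Ma: Calymmian (1600–1400), Ectasian (1400–1200), Stenian (1200–1000).
That is 3 complete periods.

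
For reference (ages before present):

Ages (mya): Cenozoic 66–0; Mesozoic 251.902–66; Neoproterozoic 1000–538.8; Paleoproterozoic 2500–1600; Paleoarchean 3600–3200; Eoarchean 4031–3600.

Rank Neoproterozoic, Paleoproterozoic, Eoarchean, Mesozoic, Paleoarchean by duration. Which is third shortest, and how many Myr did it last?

Durations: Neoproterozoic 461.2; Paleoproterozoic 900; Eoarchean 431; Mesozoic 185.902; Paleoarchean 400 Myr.
Sorted shortest-first: Mesozoic (185.902), Paleoarchean (400), Eoarchean (431), Neoproterozoic (461.2), Paleoproterozoic (900).
The third shortest is Eoarchean at 431 Myr.

Eoarchean, 431 million years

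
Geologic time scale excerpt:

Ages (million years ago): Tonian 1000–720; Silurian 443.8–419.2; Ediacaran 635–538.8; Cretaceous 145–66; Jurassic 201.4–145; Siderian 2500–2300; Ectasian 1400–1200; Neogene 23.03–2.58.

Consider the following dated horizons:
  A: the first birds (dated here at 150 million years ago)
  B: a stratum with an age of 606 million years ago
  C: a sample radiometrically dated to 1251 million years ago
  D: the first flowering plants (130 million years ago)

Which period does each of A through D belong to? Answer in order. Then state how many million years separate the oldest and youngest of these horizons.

A — Jurassic; B — Ediacaran; C — Ectasian; D — Cretaceous; span 1121 million years

Match each age against the start–end ranges in the excerpt: A = 150 Ma → Jurassic (201.4–145); B = 606 Ma → Ediacaran (635–538.8); C = 1251 Ma → Ectasian (1400–1200); D = 130 Ma → Cretaceous (145–66).
The largest age is 1251 Ma and the smallest is 130 Ma; their difference is 1121 Myr.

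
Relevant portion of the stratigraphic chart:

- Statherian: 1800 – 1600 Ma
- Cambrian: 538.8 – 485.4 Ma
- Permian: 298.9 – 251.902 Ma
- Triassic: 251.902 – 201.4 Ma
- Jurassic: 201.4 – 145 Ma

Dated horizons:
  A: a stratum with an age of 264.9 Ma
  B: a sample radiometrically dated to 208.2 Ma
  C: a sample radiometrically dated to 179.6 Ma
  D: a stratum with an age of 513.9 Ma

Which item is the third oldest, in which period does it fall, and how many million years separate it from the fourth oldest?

B, in the Triassic; 28.6 million years to C

Larger Ma means older, so oldest first: D 513.9 > A 264.9 > B 208.2 > C 179.6.
Counting 3 along gives B (208.2 Ma); the excerpt puts that inside the Triassic, 251.902–201.4 Ma.
Next in line is C (179.6 Ma), and 208.2 − 179.6 = 28.6 Myr.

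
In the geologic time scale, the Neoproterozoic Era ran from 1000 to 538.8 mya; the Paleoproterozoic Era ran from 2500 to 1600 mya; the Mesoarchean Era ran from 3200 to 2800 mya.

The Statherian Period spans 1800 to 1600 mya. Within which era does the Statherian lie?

The Statherian (1800–1600 Ma) lies entirely within 2500–1600 Ma, the Paleoproterozoic Era.

Paleoproterozoic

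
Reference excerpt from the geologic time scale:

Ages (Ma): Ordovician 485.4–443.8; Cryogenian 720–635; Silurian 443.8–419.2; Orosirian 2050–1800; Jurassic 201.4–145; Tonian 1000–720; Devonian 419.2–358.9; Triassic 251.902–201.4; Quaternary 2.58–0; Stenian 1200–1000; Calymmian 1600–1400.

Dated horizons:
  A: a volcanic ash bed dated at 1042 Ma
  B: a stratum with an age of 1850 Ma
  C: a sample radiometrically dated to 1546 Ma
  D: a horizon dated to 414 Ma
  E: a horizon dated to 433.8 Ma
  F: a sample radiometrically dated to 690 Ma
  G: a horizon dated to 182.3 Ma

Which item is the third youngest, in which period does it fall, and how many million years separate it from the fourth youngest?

Smaller Ma means younger, so youngest first: G 182.3 < D 414 < E 433.8 < F 690 < A 1042 < C 1546 < B 1850.
Counting 3 along gives E (433.8 Ma); the excerpt puts that inside the Silurian, 443.8–419.2 Ma.
Next in line is F (690 Ma), and 690 − 433.8 = 256.2 Myr.

E, in the Silurian; 256.2 million years to F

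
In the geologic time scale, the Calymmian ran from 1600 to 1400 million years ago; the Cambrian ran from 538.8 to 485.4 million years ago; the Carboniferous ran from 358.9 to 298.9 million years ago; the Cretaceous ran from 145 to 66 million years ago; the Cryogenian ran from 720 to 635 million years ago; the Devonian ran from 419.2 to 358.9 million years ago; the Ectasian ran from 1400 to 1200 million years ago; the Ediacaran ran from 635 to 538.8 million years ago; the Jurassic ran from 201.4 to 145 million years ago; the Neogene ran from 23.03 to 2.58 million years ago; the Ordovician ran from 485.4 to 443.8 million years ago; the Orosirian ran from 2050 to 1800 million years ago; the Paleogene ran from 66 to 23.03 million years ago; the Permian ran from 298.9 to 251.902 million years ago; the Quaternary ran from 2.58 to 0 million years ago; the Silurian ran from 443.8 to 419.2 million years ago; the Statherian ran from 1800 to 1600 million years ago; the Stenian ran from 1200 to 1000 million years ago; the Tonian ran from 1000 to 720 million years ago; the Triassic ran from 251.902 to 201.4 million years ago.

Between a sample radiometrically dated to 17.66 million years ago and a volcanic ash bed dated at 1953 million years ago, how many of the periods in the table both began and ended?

17

1953 Ma sits inside the Orosirian (2050–1800) and 17.66 Ma inside the Neogene (23.03–2.58); neither of those is wholly between the two dates.
The listed periods lying completely between them are Statherian, Calymmian, Ectasian, Stenian, Tonian, Cryogenian, Ediacaran, Cambrian, Ordovician, Silurian, Devonian, Carboniferous, Permian, Triassic, Jurassic, Cretaceous, Paleogene — 17 in all.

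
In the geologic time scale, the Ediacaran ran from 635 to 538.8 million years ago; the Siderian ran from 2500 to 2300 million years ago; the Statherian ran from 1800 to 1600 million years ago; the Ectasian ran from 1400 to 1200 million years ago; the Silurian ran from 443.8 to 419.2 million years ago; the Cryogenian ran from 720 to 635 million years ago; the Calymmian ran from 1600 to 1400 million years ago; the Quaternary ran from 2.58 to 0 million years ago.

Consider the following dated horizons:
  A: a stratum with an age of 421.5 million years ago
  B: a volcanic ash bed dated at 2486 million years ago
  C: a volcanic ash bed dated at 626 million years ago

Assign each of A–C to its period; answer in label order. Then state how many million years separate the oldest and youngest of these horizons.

A — Silurian; B — Siderian; C — Ediacaran; span 2064.5 million years

A: 421.5 Ma lies in 443.8–419.2 Ma, so Silurian.
B: 2486 Ma lies in 2500–2300 Ma, so Siderian.
C: 626 Ma lies in 635–538.8 Ma, so Ediacaran.
Oldest = 2486 Ma, youngest = 421.5 Ma → span 2064.5 Myr.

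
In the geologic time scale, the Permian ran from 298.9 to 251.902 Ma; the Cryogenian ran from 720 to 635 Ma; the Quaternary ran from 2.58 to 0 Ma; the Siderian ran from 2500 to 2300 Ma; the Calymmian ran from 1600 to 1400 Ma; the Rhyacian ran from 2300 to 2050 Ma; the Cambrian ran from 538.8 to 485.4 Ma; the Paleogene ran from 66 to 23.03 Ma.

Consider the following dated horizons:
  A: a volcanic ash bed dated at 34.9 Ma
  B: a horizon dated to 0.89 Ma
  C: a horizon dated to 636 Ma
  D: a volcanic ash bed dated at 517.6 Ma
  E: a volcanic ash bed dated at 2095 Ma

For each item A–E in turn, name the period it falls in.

A — Paleogene; B — Quaternary; C — Cryogenian; D — Cambrian; E — Rhyacian

A: 34.9 Ma lies in 66–23.03 Ma, so Paleogene.
B: 0.89 Ma lies in 2.58–0 Ma, so Quaternary.
C: 636 Ma lies in 720–635 Ma, so Cryogenian.
D: 517.6 Ma lies in 538.8–485.4 Ma, so Cambrian.
E: 2095 Ma lies in 2300–2050 Ma, so Rhyacian.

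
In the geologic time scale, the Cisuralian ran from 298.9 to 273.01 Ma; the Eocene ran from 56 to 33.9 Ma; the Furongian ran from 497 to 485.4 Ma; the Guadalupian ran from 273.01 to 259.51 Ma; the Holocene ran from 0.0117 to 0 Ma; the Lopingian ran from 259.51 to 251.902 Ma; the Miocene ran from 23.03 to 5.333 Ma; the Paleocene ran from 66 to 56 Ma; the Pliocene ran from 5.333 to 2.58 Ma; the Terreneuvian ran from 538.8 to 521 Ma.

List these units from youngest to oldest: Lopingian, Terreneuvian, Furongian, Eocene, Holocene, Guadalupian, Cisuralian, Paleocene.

Holocene, Eocene, Paleocene, Lopingian, Guadalupian, Cisuralian, Furongian, Terreneuvian

Sorting by start age (ascending Ma, since larger Ma = older): Holocene start 0.0117, Eocene start 56, Paleocene start 66, Lopingian start 259.51, Guadalupian start 273.01, Cisuralian start 298.9, Furongian start 497, Terreneuvian start 538.8.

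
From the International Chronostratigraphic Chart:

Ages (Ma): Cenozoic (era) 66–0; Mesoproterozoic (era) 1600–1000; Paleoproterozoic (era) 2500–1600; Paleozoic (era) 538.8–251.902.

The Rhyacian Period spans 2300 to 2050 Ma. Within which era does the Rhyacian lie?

Paleoproterozoic

The Rhyacian (2300–2050 Ma) lies entirely within 2500–1600 Ma, the Paleoproterozoic Era.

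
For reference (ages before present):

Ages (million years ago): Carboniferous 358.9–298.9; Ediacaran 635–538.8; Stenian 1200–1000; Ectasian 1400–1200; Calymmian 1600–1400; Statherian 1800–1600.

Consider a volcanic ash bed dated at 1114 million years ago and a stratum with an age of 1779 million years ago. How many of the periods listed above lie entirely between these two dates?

1779 Ma sits inside the Statherian (1800–1600) and 1114 Ma inside the Stenian (1200–1000); neither of those is wholly between the two dates.
The listed periods lying completely between them are Calymmian, Ectasian — 2 in all.

2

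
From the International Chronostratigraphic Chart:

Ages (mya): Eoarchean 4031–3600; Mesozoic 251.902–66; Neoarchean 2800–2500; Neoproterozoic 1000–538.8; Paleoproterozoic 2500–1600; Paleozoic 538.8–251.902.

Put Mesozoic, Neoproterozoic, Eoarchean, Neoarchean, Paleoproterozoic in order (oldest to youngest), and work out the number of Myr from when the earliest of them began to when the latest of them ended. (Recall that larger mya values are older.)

Eoarchean, Neoarchean, Paleoproterozoic, Neoproterozoic, Mesozoic; total span 3965 Myr

Start ages (Ma): Eoarchean 4031, Neoarchean 2800, Paleoproterozoic 2500, Neoproterozoic 1000, Mesozoic 251.902.
Ordered oldest to youngest: Eoarchean, Neoarchean, Paleoproterozoic, Neoproterozoic, Mesozoic.
Span = 4031 − 66 = 3965 Myr.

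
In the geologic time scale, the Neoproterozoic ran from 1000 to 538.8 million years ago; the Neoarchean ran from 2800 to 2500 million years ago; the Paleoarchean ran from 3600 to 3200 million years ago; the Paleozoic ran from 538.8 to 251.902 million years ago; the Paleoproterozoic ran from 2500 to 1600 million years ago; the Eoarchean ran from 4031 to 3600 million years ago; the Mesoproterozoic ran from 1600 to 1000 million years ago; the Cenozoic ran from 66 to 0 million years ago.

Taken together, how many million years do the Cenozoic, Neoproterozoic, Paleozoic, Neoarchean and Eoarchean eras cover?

Each duration: Cenozoic = 66; Neoproterozoic = 461.2; Paleozoic = 286.898; Neoarchean = 300; Eoarchean = 431.
Sum: 66 + 461.2 + 286.898 + 300 + 431 = 1545.098 Myr.

1545.098 million years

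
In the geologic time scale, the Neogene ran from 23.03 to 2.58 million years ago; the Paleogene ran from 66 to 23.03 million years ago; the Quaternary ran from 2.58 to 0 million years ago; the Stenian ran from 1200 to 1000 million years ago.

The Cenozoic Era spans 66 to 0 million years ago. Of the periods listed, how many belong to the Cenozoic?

Periods inside 66–0 Ma: Paleogene, Neogene, Quaternary — 3 in total.

3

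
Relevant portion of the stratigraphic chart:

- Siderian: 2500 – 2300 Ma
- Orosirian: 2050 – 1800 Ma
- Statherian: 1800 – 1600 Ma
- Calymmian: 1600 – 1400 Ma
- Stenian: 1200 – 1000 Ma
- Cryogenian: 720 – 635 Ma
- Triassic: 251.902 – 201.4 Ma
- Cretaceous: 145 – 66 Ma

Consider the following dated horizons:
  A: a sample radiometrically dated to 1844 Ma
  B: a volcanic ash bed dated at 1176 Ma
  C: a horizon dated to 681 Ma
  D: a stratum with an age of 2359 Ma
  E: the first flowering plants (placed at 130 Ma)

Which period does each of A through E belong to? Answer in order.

A — Orosirian; B — Stenian; C — Cryogenian; D — Siderian; E — Cretaceous

Match each age against the start–end ranges in the excerpt: A = 1844 Ma → Orosirian (2050–1800); B = 1176 Ma → Stenian (1200–1000); C = 681 Ma → Cryogenian (720–635); D = 2359 Ma → Siderian (2500–2300); E = 130 Ma → Cretaceous (145–66).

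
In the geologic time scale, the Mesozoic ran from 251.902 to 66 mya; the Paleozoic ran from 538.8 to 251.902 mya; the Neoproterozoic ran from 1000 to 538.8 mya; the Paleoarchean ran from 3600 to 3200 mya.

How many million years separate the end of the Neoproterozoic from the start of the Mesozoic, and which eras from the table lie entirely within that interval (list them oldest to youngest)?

286.898 million years; Paleozoic

The Neoproterozoic closes at 538.8 Ma and the Mesozoic opens at 251.902 Ma, so the interval is 538.8 − 251.902 = 286.898 Myr.
An era fits inside if it starts at or after 538.8 Ma and ends at or before 251.902 Ma; oldest first that gives Paleozoic.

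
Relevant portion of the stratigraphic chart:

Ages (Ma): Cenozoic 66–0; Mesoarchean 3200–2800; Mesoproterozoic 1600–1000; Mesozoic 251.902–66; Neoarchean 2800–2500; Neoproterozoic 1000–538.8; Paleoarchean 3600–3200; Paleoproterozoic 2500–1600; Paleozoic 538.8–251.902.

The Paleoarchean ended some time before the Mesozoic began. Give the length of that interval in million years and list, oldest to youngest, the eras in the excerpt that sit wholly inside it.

2948.098 million years; Mesoarchean, Neoarchean, Paleoproterozoic, Mesoproterozoic, Neoproterozoic, Paleozoic

End of Paleoarchean = 3200 Ma; start of Mesozoic = 251.902 Ma.
Gap = 3200 − 251.902 = 2948.098 Myr.
Eras wholly inside 3200–251.902 Ma: Mesoarchean (3200–2800), Neoarchean (2800–2500), Paleoproterozoic (2500–1600), Mesoproterozoic (1600–1000), Neoproterozoic (1000–538.8), Paleozoic (538.8–251.902).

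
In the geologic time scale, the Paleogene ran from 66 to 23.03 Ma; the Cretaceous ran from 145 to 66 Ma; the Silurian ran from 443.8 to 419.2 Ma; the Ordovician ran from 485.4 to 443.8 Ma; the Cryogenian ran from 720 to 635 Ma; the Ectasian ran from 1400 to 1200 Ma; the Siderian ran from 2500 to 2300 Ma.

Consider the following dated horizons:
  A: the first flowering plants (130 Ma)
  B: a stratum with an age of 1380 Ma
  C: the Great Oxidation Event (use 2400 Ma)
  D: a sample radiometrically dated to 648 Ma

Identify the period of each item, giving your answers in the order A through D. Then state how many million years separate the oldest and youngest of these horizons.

A — Cretaceous; B — Ectasian; C — Siderian; D — Cryogenian; span 2270 million years

A: 130 Ma lies in 145–66 Ma, so Cretaceous.
B: 1380 Ma lies in 1400–1200 Ma, so Ectasian.
C: 2400 Ma lies in 2500–2300 Ma, so Siderian.
D: 648 Ma lies in 720–635 Ma, so Cryogenian.
Oldest = 2400 Ma, youngest = 130 Ma → span 2270 Myr.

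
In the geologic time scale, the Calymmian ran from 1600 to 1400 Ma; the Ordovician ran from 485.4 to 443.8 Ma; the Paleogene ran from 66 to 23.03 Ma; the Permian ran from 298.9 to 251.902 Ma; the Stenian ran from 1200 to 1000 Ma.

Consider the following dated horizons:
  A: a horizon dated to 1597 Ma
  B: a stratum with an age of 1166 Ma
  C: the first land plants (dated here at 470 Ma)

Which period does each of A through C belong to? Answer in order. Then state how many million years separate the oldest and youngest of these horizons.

A — Calymmian; B — Stenian; C — Ordovician; span 1127 million years

Match each age against the start–end ranges in the excerpt: A = 1597 Ma → Calymmian (1600–1400); B = 1166 Ma → Stenian (1200–1000); C = 470 Ma → Ordovician (485.4–443.8).
The largest age is 1597 Ma and the smallest is 470 Ma; their difference is 1127 Myr.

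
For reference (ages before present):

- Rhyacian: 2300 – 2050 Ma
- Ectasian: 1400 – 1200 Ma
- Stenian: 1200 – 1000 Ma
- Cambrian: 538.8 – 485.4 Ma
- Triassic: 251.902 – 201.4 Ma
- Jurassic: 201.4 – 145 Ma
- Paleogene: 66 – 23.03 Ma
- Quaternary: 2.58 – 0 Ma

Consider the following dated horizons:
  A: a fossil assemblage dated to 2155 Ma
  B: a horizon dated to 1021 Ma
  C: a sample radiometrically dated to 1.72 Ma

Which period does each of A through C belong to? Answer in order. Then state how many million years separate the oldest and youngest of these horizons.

A — Rhyacian; B — Stenian; C — Quaternary; span 2153.28 million years

A: 2155 Ma lies in 2300–2050 Ma, so Rhyacian.
B: 1021 Ma lies in 1200–1000 Ma, so Stenian.
C: 1.72 Ma lies in 2.58–0 Ma, so Quaternary.
Oldest = 2155 Ma, youngest = 1.72 Ma → span 2153.28 Myr.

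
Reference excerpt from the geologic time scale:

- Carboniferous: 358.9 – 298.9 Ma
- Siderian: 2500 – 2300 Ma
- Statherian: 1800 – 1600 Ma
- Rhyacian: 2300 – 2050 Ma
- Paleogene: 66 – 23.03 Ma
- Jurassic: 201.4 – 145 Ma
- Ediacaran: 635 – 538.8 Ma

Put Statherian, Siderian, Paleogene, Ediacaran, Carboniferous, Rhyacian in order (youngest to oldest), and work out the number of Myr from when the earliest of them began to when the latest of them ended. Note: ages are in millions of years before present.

Paleogene, Carboniferous, Ediacaran, Statherian, Rhyacian, Siderian; total span 2476.97 Myr

Start ages (Ma): Siderian 2500, Rhyacian 2300, Statherian 1800, Ediacaran 635, Carboniferous 358.9, Paleogene 66.
Ordered youngest to oldest: Paleogene, Carboniferous, Ediacaran, Statherian, Rhyacian, Siderian.
Span = 2500 − 23.03 = 2476.97 Myr.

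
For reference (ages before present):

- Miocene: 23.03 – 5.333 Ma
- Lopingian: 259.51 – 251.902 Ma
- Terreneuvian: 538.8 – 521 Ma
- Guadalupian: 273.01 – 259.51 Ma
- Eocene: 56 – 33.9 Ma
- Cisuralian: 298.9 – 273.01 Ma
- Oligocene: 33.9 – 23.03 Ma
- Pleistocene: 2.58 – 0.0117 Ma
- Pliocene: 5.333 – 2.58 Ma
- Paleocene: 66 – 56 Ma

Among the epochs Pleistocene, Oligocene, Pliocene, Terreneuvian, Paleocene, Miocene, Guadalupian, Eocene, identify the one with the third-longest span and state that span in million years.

Miocene, 17.697 million years

Start − end for each: Pleistocene 2.58 − 0.0117 = 2.5683; Oligocene 33.9 − 23.03 = 10.87; Pliocene 5.333 − 2.58 = 2.753; Terreneuvian 538.8 − 521 = 17.8; Paleocene 66 − 56 = 10; Miocene 23.03 − 5.333 = 17.697; Guadalupian 273.01 − 259.51 = 13.5; Eocene 56 − 33.9 = 22.1.
Ranking these from longest: Eocene > Terreneuvian > Miocene > Guadalupian > Oligocene > Paleocene > Pliocene > Pleistocene.
Position 3 in that ranking is Miocene, which lasted 17.697 Myr.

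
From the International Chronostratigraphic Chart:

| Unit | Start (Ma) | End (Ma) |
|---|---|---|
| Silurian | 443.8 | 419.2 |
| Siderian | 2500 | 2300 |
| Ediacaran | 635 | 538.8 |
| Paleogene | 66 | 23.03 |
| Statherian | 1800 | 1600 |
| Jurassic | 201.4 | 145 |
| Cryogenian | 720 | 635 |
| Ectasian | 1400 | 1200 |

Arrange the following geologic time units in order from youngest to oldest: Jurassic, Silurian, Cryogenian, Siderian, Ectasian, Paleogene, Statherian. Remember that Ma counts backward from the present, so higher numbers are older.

Paleogene, Jurassic, Silurian, Cryogenian, Ectasian, Statherian, Siderian

The oldest of these is Siderian (starts 2500 Ma) and the youngest is Paleogene (ends 23.03 Ma).
In between, by decreasing start age: Statherian (1800), Ectasian (1400), Cryogenian (720), Silurian (443.8), Jurassic (201.4).
Listing youngest first means reversing that sequence.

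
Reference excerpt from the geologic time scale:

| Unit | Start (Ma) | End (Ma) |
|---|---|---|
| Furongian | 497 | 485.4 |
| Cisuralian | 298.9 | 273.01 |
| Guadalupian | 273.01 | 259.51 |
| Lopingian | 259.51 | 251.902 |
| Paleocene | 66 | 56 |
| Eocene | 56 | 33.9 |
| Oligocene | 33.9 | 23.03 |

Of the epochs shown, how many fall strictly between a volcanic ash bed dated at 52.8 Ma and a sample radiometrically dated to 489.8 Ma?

4

489.8 Ma sits inside the Furongian (497–485.4) and 52.8 Ma inside the Eocene (56–33.9); neither of those is wholly between the two dates.
The listed epochs lying completely between them are Cisuralian, Guadalupian, Lopingian, Paleocene — 4 in all.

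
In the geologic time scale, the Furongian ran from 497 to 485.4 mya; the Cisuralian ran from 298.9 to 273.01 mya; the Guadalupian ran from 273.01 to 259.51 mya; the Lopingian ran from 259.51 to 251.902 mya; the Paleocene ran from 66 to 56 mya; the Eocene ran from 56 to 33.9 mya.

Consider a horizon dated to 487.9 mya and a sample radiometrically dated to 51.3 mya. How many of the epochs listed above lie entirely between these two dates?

The older date is 487.9 Ma and the younger is 51.3 Ma.
Epochs with start < 487.9 and end > 51.3 Ma: Cisuralian (298.9–273.01), Guadalupian (273.01–259.51), Lopingian (259.51–251.902), Paleocene (66–56).
That is 4 complete epochs.

4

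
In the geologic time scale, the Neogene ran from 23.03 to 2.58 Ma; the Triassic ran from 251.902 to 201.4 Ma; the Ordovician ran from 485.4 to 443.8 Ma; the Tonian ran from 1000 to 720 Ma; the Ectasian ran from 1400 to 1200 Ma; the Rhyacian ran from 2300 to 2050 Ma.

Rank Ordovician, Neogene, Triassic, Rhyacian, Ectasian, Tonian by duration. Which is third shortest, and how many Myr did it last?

Start − end for each: Ordovician 485.4 − 443.8 = 41.6; Neogene 23.03 − 2.58 = 20.45; Triassic 251.902 − 201.4 = 50.502; Rhyacian 2300 − 2050 = 250; Ectasian 1400 − 1200 = 200; Tonian 1000 − 720 = 280.
Ranking these from shortest: Neogene < Ordovician < Triassic < Ectasian < Rhyacian < Tonian.
Position 3 in that ranking is Triassic, which lasted 50.502 Myr.

Triassic, 50.502 million years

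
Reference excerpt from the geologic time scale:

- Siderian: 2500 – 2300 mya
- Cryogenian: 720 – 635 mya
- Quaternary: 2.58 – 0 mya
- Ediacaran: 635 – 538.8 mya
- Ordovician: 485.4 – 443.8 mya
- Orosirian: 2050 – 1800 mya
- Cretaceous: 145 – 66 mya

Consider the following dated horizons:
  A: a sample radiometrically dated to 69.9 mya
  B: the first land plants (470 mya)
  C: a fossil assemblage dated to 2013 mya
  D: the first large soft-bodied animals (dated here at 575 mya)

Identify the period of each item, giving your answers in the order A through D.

A — Cretaceous; B — Ordovician; C — Orosirian; D — Ediacaran

Match each age against the start–end ranges in the excerpt: A = 69.9 Ma → Cretaceous (145–66); B = 470 Ma → Ordovician (485.4–443.8); C = 2013 Ma → Orosirian (2050–1800); D = 575 Ma → Ediacaran (635–538.8).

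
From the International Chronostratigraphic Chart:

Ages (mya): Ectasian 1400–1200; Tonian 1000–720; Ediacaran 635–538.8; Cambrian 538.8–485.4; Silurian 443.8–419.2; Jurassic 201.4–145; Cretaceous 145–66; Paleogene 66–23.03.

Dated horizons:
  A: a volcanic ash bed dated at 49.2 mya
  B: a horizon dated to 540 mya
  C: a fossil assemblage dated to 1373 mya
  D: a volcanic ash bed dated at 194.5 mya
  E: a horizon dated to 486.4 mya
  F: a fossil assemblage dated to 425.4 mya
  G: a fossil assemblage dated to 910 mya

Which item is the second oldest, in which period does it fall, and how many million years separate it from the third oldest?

G, in the Tonian; 370 million years to B

Sorted oldest-first by Ma: C (1373), G (910), B (540), E (486.4), F (425.4), D (194.5), A (49.2).
The second oldest is G at 910 Ma, which lies in 1000–720 Ma: the Tonian.
The third oldest is B at 540 Ma; separation = |910 − 540| = 370 Myr.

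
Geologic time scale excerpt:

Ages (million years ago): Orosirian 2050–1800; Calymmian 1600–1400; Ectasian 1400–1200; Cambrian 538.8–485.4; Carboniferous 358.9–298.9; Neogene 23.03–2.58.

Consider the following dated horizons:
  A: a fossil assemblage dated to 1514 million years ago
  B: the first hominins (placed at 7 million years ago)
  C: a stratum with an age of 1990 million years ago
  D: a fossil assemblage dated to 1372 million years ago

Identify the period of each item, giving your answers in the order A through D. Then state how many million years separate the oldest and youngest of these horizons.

A — Calymmian; B — Neogene; C — Orosirian; D — Ectasian; span 1983 million years

Match each age against the start–end ranges in the excerpt: A = 1514 Ma → Calymmian (1600–1400); B = 7 Ma → Neogene (23.03–2.58); C = 1990 Ma → Orosirian (2050–1800); D = 1372 Ma → Ectasian (1400–1200).
The largest age is 1990 Ma and the smallest is 7 Ma; their difference is 1983 Myr.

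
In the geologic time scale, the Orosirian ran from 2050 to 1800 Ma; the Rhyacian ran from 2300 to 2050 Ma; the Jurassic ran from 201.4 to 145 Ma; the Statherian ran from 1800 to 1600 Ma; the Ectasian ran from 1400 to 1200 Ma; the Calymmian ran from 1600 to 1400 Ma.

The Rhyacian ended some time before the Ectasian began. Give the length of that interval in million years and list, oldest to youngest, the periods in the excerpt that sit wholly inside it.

The Rhyacian closes at 2050 Ma and the Ectasian opens at 1400 Ma, so the interval is 2050 − 1400 = 650 Myr.
A period fits inside if it starts at or after 2050 Ma and ends at or before 1400 Ma; oldest first that gives Orosirian, Statherian, Calymmian.

650 million years; Orosirian, Statherian, Calymmian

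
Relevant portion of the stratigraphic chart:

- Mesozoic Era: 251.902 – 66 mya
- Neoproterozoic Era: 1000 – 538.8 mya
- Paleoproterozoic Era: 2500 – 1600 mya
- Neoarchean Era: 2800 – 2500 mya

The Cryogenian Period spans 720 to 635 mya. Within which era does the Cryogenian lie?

Neoproterozoic

The Cryogenian (720–635 Ma) lies entirely within 1000–538.8 Ma, the Neoproterozoic Era.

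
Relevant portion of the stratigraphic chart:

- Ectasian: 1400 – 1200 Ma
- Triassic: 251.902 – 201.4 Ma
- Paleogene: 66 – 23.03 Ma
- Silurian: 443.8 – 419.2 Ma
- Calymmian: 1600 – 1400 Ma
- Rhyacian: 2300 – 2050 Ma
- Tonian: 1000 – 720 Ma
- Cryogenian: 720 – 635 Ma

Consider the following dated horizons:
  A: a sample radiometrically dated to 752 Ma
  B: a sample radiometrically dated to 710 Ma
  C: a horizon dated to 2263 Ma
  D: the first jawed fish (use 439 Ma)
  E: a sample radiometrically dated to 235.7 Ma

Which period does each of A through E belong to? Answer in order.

A — Tonian; B — Cryogenian; C — Rhyacian; D — Silurian; E — Triassic

A: 752 Ma lies in 1000–720 Ma, so Tonian.
B: 710 Ma lies in 720–635 Ma, so Cryogenian.
C: 2263 Ma lies in 2300–2050 Ma, so Rhyacian.
D: 439 Ma lies in 443.8–419.2 Ma, so Silurian.
E: 235.7 Ma lies in 251.902–201.4 Ma, so Triassic.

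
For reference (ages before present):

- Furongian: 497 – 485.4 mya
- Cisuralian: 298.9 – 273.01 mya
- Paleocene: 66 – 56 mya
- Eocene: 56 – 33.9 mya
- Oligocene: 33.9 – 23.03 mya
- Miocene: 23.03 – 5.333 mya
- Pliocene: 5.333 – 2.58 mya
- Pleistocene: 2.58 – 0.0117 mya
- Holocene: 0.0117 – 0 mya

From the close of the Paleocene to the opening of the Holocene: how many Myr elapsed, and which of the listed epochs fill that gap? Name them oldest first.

55.9883 million years; Eocene, Oligocene, Miocene, Pliocene, Pleistocene

The Paleocene closes at 56 Ma and the Holocene opens at 0.0117 Ma, so the interval is 56 − 0.0117 = 55.9883 Myr.
An epoch fits inside if it starts at or after 56 Ma and ends at or before 0.0117 Ma; oldest first that gives Eocene, Oligocene, Miocene, Pliocene, Pleistocene.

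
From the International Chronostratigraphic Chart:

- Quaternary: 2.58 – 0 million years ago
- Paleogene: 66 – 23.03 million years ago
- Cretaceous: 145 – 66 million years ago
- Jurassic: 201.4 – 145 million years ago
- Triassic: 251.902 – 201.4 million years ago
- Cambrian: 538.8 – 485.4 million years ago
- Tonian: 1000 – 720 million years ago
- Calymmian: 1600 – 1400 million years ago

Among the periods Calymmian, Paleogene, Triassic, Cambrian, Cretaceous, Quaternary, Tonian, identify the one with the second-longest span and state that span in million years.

Calymmian, 200 million years

Start − end for each: Calymmian 1600 − 1400 = 200; Paleogene 66 − 23.03 = 42.97; Triassic 251.902 − 201.4 = 50.502; Cambrian 538.8 − 485.4 = 53.4; Cretaceous 145 − 66 = 79; Quaternary 2.58 − 0 = 2.58; Tonian 1000 − 720 = 280.
Ranking these from longest: Tonian > Calymmian > Cretaceous > Cambrian > Triassic > Paleogene > Quaternary.
Position 2 in that ranking is Calymmian, which lasted 200 Myr.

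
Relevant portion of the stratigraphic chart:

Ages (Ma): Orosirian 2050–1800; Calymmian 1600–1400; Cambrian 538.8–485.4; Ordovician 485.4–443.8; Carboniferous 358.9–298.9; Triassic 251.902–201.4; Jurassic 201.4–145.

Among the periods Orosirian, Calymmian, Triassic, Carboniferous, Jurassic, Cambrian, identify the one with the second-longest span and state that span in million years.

Calymmian, 200 million years

Start − end for each: Orosirian 2050 − 1800 = 250; Calymmian 1600 − 1400 = 200; Triassic 251.902 − 201.4 = 50.502; Carboniferous 358.9 − 298.9 = 60; Jurassic 201.4 − 145 = 56.4; Cambrian 538.8 − 485.4 = 53.4.
Ranking these from longest: Orosirian > Calymmian > Carboniferous > Jurassic > Cambrian > Triassic.
Position 2 in that ranking is Calymmian, which lasted 200 Myr.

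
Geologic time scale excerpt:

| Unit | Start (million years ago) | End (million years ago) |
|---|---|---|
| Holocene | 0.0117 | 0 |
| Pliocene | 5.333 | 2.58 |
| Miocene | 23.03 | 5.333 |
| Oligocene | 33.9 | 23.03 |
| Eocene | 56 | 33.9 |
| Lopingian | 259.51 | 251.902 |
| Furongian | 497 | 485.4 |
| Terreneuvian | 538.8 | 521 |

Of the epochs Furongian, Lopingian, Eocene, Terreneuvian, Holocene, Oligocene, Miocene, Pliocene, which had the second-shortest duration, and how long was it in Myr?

Durations: Furongian 11.6; Lopingian 7.608; Eocene 22.1; Terreneuvian 17.8; Holocene 0.0117; Oligocene 10.87; Miocene 17.697; Pliocene 2.753 Myr.
Sorted shortest-first: Holocene (0.0117), Pliocene (2.753), Lopingian (7.608), Oligocene (10.87), Furongian (11.6), Miocene (17.697), Terreneuvian (17.8), Eocene (22.1).
The second shortest is Pliocene at 2.753 Myr.

Pliocene, 2.753 million years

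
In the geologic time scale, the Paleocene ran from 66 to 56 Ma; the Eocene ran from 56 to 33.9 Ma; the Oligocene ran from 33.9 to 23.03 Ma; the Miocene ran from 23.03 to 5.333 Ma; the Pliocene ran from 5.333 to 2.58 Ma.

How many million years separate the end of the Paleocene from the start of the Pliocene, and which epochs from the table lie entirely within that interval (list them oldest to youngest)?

The Paleocene closes at 56 Ma and the Pliocene opens at 5.333 Ma, so the interval is 56 − 5.333 = 50.667 Myr.
An epoch fits inside if it starts at or after 56 Ma and ends at or before 5.333 Ma; oldest first that gives Eocene, Oligocene, Miocene.

50.667 million years; Eocene, Oligocene, Miocene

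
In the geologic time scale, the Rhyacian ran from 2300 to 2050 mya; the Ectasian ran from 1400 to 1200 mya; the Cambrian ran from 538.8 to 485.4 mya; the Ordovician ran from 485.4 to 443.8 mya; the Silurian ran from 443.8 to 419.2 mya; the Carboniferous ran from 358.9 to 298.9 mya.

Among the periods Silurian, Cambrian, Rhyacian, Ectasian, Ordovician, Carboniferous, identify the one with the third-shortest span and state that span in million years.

Start − end for each: Silurian 443.8 − 419.2 = 24.6; Cambrian 538.8 − 485.4 = 53.4; Rhyacian 2300 − 2050 = 250; Ectasian 1400 − 1200 = 200; Ordovician 485.4 − 443.8 = 41.6; Carboniferous 358.9 − 298.9 = 60.
Ranking these from shortest: Silurian < Ordovician < Cambrian < Carboniferous < Ectasian < Rhyacian.
Position 3 in that ranking is Cambrian, which lasted 53.4 Myr.

Cambrian, 53.4 million years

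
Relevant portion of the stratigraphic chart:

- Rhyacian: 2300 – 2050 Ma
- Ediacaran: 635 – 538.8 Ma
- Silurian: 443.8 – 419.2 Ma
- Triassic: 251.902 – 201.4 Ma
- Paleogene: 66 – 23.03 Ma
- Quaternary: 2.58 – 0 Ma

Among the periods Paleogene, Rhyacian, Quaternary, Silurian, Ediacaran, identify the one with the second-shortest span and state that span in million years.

Silurian, 24.6 million years

Durations: Paleogene 42.97; Rhyacian 250; Quaternary 2.58; Silurian 24.6; Ediacaran 96.2 Myr.
Sorted shortest-first: Quaternary (2.58), Silurian (24.6), Paleogene (42.97), Ediacaran (96.2), Rhyacian (250).
The second shortest is Silurian at 24.6 Myr.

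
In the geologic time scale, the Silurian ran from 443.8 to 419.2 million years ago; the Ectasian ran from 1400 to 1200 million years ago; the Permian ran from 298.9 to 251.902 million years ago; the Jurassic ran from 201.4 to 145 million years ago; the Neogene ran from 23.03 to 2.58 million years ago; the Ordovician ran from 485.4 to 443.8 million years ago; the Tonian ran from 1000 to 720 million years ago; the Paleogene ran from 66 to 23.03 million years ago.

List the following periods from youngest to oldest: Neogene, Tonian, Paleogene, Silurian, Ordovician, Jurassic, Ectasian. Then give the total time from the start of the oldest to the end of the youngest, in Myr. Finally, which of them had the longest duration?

Start ages (Ma): Ectasian 1400, Tonian 1000, Ordovician 485.4, Silurian 443.8, Jurassic 201.4, Paleogene 66, Neogene 23.03.
Ordered youngest to oldest: Neogene, Paleogene, Jurassic, Silurian, Ordovician, Tonian, Ectasian.
Span = 1400 − 2.58 = 1397.42 Myr.
Durations: Silurian 24.6, Tonian 280, Paleogene 42.97, Ectasian 200, Neogene 20.45, Ordovician 41.6, Jurassic 56.4 → longest is Tonian (280 Myr).

Neogene → Paleogene → Jurassic → Silurian → Ordovician → Tonian → Ectasian; total span 1397.42 Myr; longest is Tonian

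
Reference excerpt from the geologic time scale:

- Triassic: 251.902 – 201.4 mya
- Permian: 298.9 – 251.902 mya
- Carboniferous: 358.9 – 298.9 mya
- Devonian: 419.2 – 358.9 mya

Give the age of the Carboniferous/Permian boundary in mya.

The Carboniferous ends and the Permian begins at 298.9 mya.

298.9 mya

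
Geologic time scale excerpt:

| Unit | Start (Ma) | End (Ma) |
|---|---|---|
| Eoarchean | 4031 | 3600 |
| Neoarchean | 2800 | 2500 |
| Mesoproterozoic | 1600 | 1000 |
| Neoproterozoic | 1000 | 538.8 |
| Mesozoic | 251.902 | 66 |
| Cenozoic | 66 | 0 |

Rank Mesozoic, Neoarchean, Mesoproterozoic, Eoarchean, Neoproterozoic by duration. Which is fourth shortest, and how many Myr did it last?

Neoproterozoic, 461.2 million years

Start − end for each: Mesozoic 251.902 − 66 = 185.902; Neoarchean 2800 − 2500 = 300; Mesoproterozoic 1600 − 1000 = 600; Eoarchean 4031 − 3600 = 431; Neoproterozoic 1000 − 538.8 = 461.2.
Ranking these from shortest: Mesozoic < Neoarchean < Eoarchean < Neoproterozoic < Mesoproterozoic.
Position 4 in that ranking is Neoproterozoic, which lasted 461.2 Myr.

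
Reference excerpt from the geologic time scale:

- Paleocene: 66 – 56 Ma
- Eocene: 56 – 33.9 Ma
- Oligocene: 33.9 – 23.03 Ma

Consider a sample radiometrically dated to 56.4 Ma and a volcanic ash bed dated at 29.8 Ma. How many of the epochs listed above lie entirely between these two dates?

56.4 Ma sits inside the Paleocene (66–56) and 29.8 Ma inside the Oligocene (33.9–23.03); neither of those is wholly between the two dates.
The listed epochs lying completely between them are Eocene — 1 in all.

1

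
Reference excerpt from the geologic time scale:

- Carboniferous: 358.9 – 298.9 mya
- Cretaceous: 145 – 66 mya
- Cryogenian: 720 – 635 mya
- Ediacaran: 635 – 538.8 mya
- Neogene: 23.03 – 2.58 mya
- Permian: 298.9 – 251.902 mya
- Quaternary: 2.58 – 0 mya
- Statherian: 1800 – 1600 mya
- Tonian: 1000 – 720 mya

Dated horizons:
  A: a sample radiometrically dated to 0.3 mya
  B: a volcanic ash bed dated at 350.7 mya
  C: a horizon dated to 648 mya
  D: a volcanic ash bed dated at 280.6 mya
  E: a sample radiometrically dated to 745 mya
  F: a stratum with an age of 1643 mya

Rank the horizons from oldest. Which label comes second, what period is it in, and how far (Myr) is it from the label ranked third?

E, in the Tonian; 97 million years to C

Larger Ma means older, so oldest first: F 1643 > E 745 > C 648 > B 350.7 > D 280.6 > A 0.3.
Counting 2 along gives E (745 Ma); the excerpt puts that inside the Tonian, 1000–720 Ma.
Next in line is C (648 Ma), and 745 − 648 = 97 Myr.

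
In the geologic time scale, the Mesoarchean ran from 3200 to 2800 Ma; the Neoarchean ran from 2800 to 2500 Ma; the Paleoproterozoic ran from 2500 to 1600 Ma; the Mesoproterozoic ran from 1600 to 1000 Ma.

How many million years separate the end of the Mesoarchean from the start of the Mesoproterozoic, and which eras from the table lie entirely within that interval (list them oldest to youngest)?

1200 million years; Neoarchean, Paleoproterozoic

The Mesoarchean closes at 2800 Ma and the Mesoproterozoic opens at 1600 Ma, so the interval is 2800 − 1600 = 1200 Myr.
An era fits inside if it starts at or after 2800 Ma and ends at or before 1600 Ma; oldest first that gives Neoarchean, Paleoproterozoic.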